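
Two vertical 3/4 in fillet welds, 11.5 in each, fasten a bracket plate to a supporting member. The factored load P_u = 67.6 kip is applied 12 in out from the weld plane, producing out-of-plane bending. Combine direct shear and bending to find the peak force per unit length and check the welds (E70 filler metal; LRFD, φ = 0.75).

f_max ≈ 18.6 kip/in; NOT adequate

E70XX → F_EXX = 70 ksi.
L_w = 2 × 11.5 = 23 in; section modulus (unit throat) S = 2 × L²/6 = 44.08 in².
Direct shear f_v = P/L_w = 67.6/23 = 2.939 kip/in.
Moment M = P × e = 67.6 × 12 = 811.2 kip·in; bending f_b = M/S = 18.4 kip/in.
f_max = √(f_v² + f_b²) = √(2.939² + 18.4²) = 18.63 kip/in.
φr_n = 0.75 × 0.6 × 70 × (0.707 × 0.75) = 16.7 kip/in → NOT adequate.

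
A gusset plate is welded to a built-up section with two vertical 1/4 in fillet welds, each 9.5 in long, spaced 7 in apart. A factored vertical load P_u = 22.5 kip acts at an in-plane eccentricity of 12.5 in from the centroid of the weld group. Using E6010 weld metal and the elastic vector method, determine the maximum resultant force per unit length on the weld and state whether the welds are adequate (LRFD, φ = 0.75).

f_max ≈ 5.21 kip/in; NOT adequate

E60XX → F_EXX = 60 ksi.
Total weld length L_w = 19 in. Treat welds as unit-width lines.
Polar moment about centroid: J = 2[d³/12 + d(b/2)²] = 2[9.5³/12 + 9.5×3.5²] = 375.6 in³.
Direct shear f_v = P/L_w = 22.5 / 19 = 1.184 kip/in (vertical).
Torsion M = P·e = 22.5 × 12.5 = 281.25 kip·in.
Critical point at (x, y) = (3.5, 4.75) from centroid. f_tx = M·y/J = 3.556 kip/in; f_ty = M·x/J = 2.62 kip/in.
Resultant f_max = √[f_tx² + (f_v + f_ty)²] = √[3.556² + (1.184 + 2.62)²] = 5.208 kip/in.
Capacity per unit length: φr_n = 0.75 × 0.6 × 60 × (0.707 × 0.25) = 4.772 kip/in.
5.208 > 4.772 → NOT adequate.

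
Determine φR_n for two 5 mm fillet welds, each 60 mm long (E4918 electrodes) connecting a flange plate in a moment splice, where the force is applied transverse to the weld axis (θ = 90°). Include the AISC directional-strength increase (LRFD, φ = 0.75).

φR_n ≈ 140 kN

E49XX → F_EXX = 490 MPa.
t_e = 0.707 × 5 = 3.535 mm; A_we = 3.535 × 120 = 424.2 mm².
Directional factor: 1.0 + 0.5 sin^1.5(90°) = 1.5.
F_nw = 0.6 × 490 × 1.5 = 441 MPa.
φR_n = 0.75 × 441 × 424.2 × 10⁻³ = 140.3 kN.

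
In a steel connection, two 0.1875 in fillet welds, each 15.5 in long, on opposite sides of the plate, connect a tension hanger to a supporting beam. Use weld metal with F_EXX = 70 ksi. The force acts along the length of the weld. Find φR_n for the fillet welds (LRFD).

Effective throat t_e = 0.707 × 0.1875 = 0.1326 in.
Total length L = 31 in; A_we = 0.1326 × 31 = 4.109 in².
F_nw = 0.6 F_EXX = 0.6 × 70 = 42 ksi.
φR_n = 0.75 × 42 × 4.109 = 129.4 kips.

φR_n ≈ 129 kips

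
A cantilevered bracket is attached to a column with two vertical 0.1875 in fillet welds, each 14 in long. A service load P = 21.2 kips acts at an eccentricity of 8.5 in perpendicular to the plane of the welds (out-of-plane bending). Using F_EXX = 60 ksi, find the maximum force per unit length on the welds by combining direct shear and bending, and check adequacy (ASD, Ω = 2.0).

L_w = 2 × 14 = 28 in; section modulus (unit throat) S = 2 × L²/6 = 65.33 in².
Direct shear f_v = P/L_w = 21.2/28 = 0.7571 kip/in.
Moment M = P × e = 21.2 × 8.5 = 180.2 kip·in; bending f_b = M/S = 2.758 kip/in.
f_max = √(f_v² + f_b²) = √(0.7571² + 2.758²) = 2.86 kip/in.
r_n/Ω = (1/2.0) × 0.6 × 60 × (0.707 × 0.1875) = 2.386 kip/in → NOT adequate.

f_max ≈ 2.86 kip/in; NOT adequate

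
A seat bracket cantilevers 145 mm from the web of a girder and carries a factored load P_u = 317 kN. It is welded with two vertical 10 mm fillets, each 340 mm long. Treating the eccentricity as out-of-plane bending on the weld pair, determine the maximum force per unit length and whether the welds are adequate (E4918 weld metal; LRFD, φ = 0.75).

E49XX → F_EXX = 490 MPa.
L_w = 2 × 340 = 680 mm; section modulus (unit throat) S = 2 × L²/6 = 38530 mm².
Direct shear f_v = P/L_w = 317×10³/680 = 466.2 N/mm.
Moment M = P × e = 317×10³ × 145 = 45965000 N·mm; bending f_b = M/S = 1193 N/mm.
f_max = √(f_v² + f_b²) = √(466.2² + 1193²) = 1281 N/mm.
φr_n = 0.75 × 0.6 × 490 × (0.707 × 10) = 1559 N/mm → adequate.

f_max ≈ 1280 N/mm; adequate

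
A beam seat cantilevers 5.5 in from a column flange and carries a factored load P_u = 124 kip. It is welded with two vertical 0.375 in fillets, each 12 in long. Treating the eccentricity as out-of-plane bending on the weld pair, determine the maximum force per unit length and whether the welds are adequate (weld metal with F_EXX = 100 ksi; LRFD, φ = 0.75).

L_w = 2 × 12 = 24 in; section modulus (unit throat) S = 2 × L²/6 = 48 in².
Direct shear f_v = P/L_w = 124/24 = 5.167 kip/in.
Moment M = P × e = 124 × 5.5 = 682 kip·in; bending f_b = M/S = 14.21 kip/in.
f_max = √(f_v² + f_b²) = √(5.167² + 14.21²) = 15.12 kip/in.
φr_n = 0.75 × 0.6 × 100 × (0.707 × 0.375) = 11.93 kip/in → NOT adequate.

f_max ≈ 15.1 kip/in; NOT adequate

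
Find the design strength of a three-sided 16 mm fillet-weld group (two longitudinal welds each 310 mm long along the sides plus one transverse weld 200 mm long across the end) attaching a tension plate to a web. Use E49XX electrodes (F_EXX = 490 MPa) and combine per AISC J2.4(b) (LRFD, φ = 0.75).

φR_n ≈ 2060 kN

t_e = 0.707 × 16 = 11.31 mm.
R_nwl = 0.6 × 490 × 11.31 × 620 × 10⁻³ = 2062 kN (longitudinal, 2 welds).
R_nwt = 0.6 × 490 × 11.31 × 200 × 10⁻³ = 665.1 kN (transverse, base value).
(i) R_nwl + R_nwt = 2727 kN; (ii) 0.85 R_nwl + 1.5 R_nwt = 2750 kN.
R_n = max = 2750 kN [governs: (ii)]; φR_n = 2063 kN.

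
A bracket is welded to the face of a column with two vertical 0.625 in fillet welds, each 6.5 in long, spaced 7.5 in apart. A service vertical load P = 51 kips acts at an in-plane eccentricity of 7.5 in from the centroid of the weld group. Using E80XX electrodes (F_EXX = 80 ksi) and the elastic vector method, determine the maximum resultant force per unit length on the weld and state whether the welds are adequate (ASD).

f_max ≈ 11.6 kip/in; NOT adequate

Total weld length L_w = 13 in. Treat welds as unit-width lines.
Polar moment about centroid: J = 2[d³/12 + d(b/2)²] = 2[6.5³/12 + 6.5×3.75²] = 228.6 in³.
Direct shear f_v = P/L_w = 51 / 13 = 3.923 kip/in (vertical).
Torsion M = P·e = 51 × 7.5 = 382.5 kip·in.
Critical point at (x, y) = (3.75, 3.25) from centroid. f_tx = M·y/J = 5.438 kip/in; f_ty = M·x/J = 6.275 kip/in.
Resultant f_max = √[f_tx² + (f_v + f_ty)²] = √[5.438² + (3.923 + 6.275)²] = 11.56 kip/in.
Capacity per unit length: r_n/Ω = (1/2.0) × 0.6 × 80 × (0.707 × 0.625) = 10.6 kip/in.
11.56 > 10.6 → NOT adequate.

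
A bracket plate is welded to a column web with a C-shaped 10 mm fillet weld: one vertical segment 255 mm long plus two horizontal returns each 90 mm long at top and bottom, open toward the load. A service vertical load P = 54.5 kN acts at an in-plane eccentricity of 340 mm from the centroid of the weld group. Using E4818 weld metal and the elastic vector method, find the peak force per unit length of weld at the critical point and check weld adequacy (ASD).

E48XX → F_EXX = 480 MPa.
Total weld length L_w = 435 mm. Treat welds as unit-width lines.
Centroid: x̄ = 2×90×45 / 435 = 18.62 mm from the vertical weld.
Polar moment about centroid: J = I_x + I_y = [255³/12 + 2×90×127.5²] + [255×18.62² + 2(90³/12 + 90×26.38²)] = 4643000 mm³.
Direct shear f_v = P/L_w = 54.5×10³ / 435 = 125.3 N/mm (vertical).
Torsion M = P·e = 54.5×10³ × 340 = 18530000 N·mm.
Critical point at (x, y) = (71.38, 127.5) from centroid. f_tx = M·y/J = 508.8 N/mm; f_ty = M·x/J = 284.9 N/mm.
Resultant f_max = √[f_tx² + (f_v + f_ty)²] = √[508.8² + (125.3 + 284.9)²] = 653.6 N/mm.
Capacity per unit length: r_n/Ω = (1/2.0) × 0.6 × 480 × (0.707 × 10) = 1018 N/mm.
653.6 ≤ 1018 → adequate.

f_max ≈ 654 N/mm; adequate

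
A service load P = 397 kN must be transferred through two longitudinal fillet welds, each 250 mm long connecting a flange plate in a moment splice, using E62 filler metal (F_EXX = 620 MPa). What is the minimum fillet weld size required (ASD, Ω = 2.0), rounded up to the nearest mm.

Total weld length L = 500 mm.
Required throat t_e = P × Ω / (0.6 F_EXX × L) = 397 × 2.0 / (0.6 × 620 × 500 × 10⁻³) = 4.269 mm.
Required leg w = t_e / 0.707 = 6.038 mm → use 7 mm.

w = 7 mm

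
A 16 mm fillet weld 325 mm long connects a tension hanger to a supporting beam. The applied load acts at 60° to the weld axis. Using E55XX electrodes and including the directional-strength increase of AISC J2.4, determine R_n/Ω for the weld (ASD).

E55XX → F_EXX = 550 MPa.
t_e = 0.707 × 16 = 11.31 mm; A_we = 11.31 × 325 = 3676 mm².
Directional factor: 1.0 + 0.5 sin^1.5(60°) = 1.403.
F_nw = 0.6 × 550 × 1.403 = 463 MPa.
R_n/Ω = (463 × 3676) / 2.0 × 10⁻³ = 851 kN.

R_n/Ω ≈ 851 kN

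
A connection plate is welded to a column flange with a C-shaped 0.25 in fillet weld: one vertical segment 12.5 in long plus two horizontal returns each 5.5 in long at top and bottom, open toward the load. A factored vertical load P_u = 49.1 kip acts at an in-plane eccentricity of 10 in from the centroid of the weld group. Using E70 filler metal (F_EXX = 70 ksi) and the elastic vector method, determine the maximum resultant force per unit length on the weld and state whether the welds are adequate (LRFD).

Total weld length L_w = 23.5 in. Treat welds as unit-width lines.
Centroid: x̄ = 2×5.5×2.75 / 23.5 = 1.287 in from the vertical weld.
Polar moment about centroid: J = I_x + I_y = [12.5³/12 + 2×5.5×6.25²] + [12.5×1.287² + 2(5.5³/12 + 5.5×1.463²)] = 664.4 in³.
Direct shear f_v = P/L_w = 49.1 / 23.5 = 2.089 kip/in (vertical).
Torsion M = P·e = 49.1 × 10 = 491 kip·in.
Critical point at (x, y) = (4.213, 6.25) from centroid. f_tx = M·y/J = 4.619 kip/in; f_ty = M·x/J = 3.113 kip/in.
Resultant f_max = √[f_tx² + (f_v + f_ty)²] = √[4.619² + (2.089 + 3.113)²] = 6.957 kip/in.
Capacity per unit length: φr_n = 0.75 × 0.6 × 70 × (0.707 × 0.25) = 5.568 kip/in.
6.957 > 5.568 → NOT adequate.

f_max ≈ 6.96 kip/in; NOT adequate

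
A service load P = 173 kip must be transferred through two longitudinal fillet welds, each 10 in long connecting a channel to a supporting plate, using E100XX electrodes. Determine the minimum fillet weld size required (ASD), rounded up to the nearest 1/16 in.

w = 7/16 in

E100XX → F_EXX = 100 ksi.
Total weld length L = 20 in.
Required throat t_e = P × Ω / (0.6 F_EXX × L) = 173 × 2.0 / (0.6 × 100 × 20) = 0.2883 in.
Required leg w = t_e / 0.707 = 0.4078 in → use 7/16 in.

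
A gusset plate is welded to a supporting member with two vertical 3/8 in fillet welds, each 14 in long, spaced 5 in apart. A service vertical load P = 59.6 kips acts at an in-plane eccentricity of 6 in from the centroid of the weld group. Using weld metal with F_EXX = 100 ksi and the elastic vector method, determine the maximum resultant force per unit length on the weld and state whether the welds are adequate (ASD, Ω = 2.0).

f_max ≈ 5.31 kip/in; adequate

Total weld length L_w = 28 in. Treat welds as unit-width lines.
Polar moment about centroid: J = 2[d³/12 + d(b/2)²] = 2[14³/12 + 14×2.5²] = 632.3 in³.
Direct shear f_v = P/L_w = 59.6 / 28 = 2.129 kip/in (vertical).
Torsion M = P·e = 59.6 × 6 = 357.6 kip·in.
Critical point at (x, y) = (2.5, 7) from centroid. f_tx = M·y/J = 3.959 kip/in; f_ty = M·x/J = 1.414 kip/in.
Resultant f_max = √[f_tx² + (f_v + f_ty)²] = √[3.959² + (2.129 + 1.414)²] = 5.312 kip/in.
Capacity per unit length: r_n/Ω = (1/2.0) × 0.6 × 100 × (0.707 × 0.375) = 7.954 kip/in.
5.312 ≤ 7.954 → adequate.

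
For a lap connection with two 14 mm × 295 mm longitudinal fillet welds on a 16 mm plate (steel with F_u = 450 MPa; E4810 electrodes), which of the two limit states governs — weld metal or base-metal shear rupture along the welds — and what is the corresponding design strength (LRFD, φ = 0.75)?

E48XX → F_EXX = 480 MPa.
t_e = 0.707 × 14 = 9.898 mm; L = 590 mm.
Weld metal: φR_n = 0.75 × 0.6 × 480 × 9.898 × 590 × 10⁻³ = 1261 kN.
Base metal (shear rupture): φR_n = 0.75 × 0.6 × 450 × 16 × 590 × 10⁻³ = 1912 kN.
Governing: weld metal.

φR_n ≈ 1260 kN (weld metal governs)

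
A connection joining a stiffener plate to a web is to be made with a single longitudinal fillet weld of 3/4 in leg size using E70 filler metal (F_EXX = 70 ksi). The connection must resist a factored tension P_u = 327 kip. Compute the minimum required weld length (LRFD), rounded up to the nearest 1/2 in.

Throat t_e = 0.707 × 0.75 = 0.5302 in.
φr_n = 0.75 × 0.6 × 70 × 0.5302 = 16.7 kip/in.
L_req = P_u / φr_n = 327 / 16.7 = 19.58 in total.
Round up → use L = 20 in.

L = 20 in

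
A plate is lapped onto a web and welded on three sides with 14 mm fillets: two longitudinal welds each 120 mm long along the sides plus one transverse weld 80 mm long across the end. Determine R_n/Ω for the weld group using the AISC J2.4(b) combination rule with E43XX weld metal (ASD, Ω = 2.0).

E43XX → F_EXX = 430 MPa.
t_e = 0.707 × 14 = 9.898 mm.
R_nwl = 0.6 × 430 × 9.898 × 240 × 10⁻³ = 612.9 kN (longitudinal, 2 welds).
R_nwt = 0.6 × 430 × 9.898 × 80 × 10⁻³ = 204.3 kN (transverse, base value).
(i) R_nwl + R_nwt = 817.2 kN; (ii) 0.85 R_nwl + 1.5 R_nwt = 827.4 kN.
R_n = max = 827.4 kN [governs: (ii)]; R_n/Ω = 413.7 kN.

R_n/Ω ≈ 414 kN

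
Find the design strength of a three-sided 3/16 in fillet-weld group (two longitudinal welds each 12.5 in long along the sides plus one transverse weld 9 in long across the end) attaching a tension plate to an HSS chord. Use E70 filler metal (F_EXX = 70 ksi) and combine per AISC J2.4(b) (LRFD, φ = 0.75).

φR_n ≈ 145 kip

t_e = 0.707 × 0.1875 = 0.1326 in.
R_nwl = 0.6 × 70 × 0.1326 × 25 = 139.2 kip (longitudinal, 2 welds).
R_nwt = 0.6 × 70 × 0.1326 × 9 = 50.11 kip (transverse, base value).
(i) R_nwl + R_nwt = 189.3 kip; (ii) 0.85 R_nwl + 1.5 R_nwt = 193.5 kip.
R_n = max = 193.5 kip [governs: (ii)]; φR_n = 145.1 kip.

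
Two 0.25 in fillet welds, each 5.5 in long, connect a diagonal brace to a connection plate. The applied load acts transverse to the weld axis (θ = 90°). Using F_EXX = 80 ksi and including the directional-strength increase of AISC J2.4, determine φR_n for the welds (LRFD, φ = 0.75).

t_e = 0.707 × 0.25 = 0.1767 in; A_we = 0.1767 × 11 = 1.944 in².
Directional factor: 1.0 + 0.5 sin^1.5(90°) = 1.5.
F_nw = 0.6 × 80 × 1.5 = 72 ksi.
φR_n = 0.75 × 72 × 1.944 = 105 kips.

φR_n ≈ 105 kips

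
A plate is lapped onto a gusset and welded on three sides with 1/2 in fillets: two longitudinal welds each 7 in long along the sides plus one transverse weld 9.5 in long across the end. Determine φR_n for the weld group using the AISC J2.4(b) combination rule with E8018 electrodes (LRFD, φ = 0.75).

φR_n ≈ 333 kip

E80XX → F_EXX = 80 ksi.
t_e = 0.707 × 0.5 = 0.3535 in.
R_nwl = 0.6 × 80 × 0.3535 × 14 = 237.6 kip (longitudinal, 2 welds).
R_nwt = 0.6 × 80 × 0.3535 × 9.5 = 161.2 kip (transverse, base value).
(i) R_nwl + R_nwt = 398.7 kip; (ii) 0.85 R_nwl + 1.5 R_nwt = 443.7 kip.
R_n = max = 443.7 kip [governs: (ii)]; φR_n = 332.8 kip.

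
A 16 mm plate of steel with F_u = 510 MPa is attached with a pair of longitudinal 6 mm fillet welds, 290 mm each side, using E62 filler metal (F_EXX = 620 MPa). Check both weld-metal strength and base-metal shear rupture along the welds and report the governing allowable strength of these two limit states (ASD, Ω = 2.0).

R_n/Ω ≈ 458 kN (weld metal governs)

t_e = 0.707 × 6 = 4.242 mm; L = 580 mm.
Weld metal: R_n/Ω = (1/2.0) × 0.6 × 620 × 4.242 × 580 × 10⁻³ = 457.6 kN.
Base metal (shear rupture): R_n/Ω = (1/2.0) × 0.6 × 510 × 16 × 580 × 10⁻³ = 1420 kN.
Governing: weld metal.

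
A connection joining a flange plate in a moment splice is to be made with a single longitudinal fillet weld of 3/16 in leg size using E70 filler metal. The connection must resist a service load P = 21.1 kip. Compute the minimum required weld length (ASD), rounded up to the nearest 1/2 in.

E70XX → F_EXX = 70 ksi.
Throat t_e = 0.707 × 0.1875 = 0.1326 in.
r_n/Ω = (0.6 × 70 × 0.1326) / 2.0 = 2.784 kip/in.
L_req = P / (r_n/Ω) = 21.1 / 2.784 = 7.58 in total.
Round up → use L = 8 in.

L = 8 in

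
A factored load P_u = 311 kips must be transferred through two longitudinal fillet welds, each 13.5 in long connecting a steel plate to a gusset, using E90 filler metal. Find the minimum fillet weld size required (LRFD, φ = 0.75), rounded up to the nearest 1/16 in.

E90XX → F_EXX = 90 ksi.
Total weld length L = 27 in.
Required throat t_e = P_u / (φ × 0.6 F_EXX × L) = 311 / (0.75 × 0.6 × 90 × 27) = 0.2844 in.
Required leg w = t_e / 0.707 = 0.4023 in → use 7/16 in.

w = 7/16 in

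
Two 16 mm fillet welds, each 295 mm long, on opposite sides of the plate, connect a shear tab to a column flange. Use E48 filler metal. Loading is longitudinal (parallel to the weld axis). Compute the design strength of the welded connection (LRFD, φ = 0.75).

E48XX → F_EXX = 480 MPa.
Effective throat t_e = 0.707 × 16 = 11.31 mm.
Total length L = 590 mm; A_we = 11.31 × 590 = 6674 mm².
F_nw = 0.6 F_EXX = 0.6 × 480 = 288 MPa.
φR_n = 0.75 × 288 × 6674 × 10⁻³ = 1442 kN.

φR_n ≈ 1440 kN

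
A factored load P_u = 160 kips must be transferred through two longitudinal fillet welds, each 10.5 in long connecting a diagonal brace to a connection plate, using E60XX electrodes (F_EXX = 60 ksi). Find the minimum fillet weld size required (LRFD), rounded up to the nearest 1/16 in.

w = 7/16 in

Total weld length L = 21 in.
Required throat t_e = P_u / (φ × 0.6 F_EXX × L) = 160 / (0.75 × 0.6 × 60 × 21) = 0.2822 in.
Required leg w = t_e / 0.707 = 0.3991 in → use 7/16 in.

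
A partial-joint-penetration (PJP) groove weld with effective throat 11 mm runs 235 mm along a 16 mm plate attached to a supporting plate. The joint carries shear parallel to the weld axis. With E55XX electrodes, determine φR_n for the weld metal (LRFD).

E55XX → F_EXX = 550 MPa.
Effective throat (given) t_e = 11 mm.
A_we = 11 × 235 = 2585 mm².
F_nw = 0.6 F_EXX = 330 MPa.
φR_n = 0.75 × 330 × 2585 × 10⁻³ = 639.8 kN.

φR_n ≈ 640 kN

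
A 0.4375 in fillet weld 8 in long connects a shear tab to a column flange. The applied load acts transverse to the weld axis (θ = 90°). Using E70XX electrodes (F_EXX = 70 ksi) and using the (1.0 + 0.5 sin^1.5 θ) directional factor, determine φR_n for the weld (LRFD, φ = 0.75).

t_e = 0.707 × 0.4375 = 0.3093 in; A_we = 0.3093 × 8 = 2.474 in².
Directional factor: 1.0 + 0.5 sin^1.5(90°) = 1.5.
F_nw = 0.6 × 70 × 1.5 = 63 ksi.
φR_n = 0.75 × 63 × 2.474 = 116.9 kips.

φR_n ≈ 117 kips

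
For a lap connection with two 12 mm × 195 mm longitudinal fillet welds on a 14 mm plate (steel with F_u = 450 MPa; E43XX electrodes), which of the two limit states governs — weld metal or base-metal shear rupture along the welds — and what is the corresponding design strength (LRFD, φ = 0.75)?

φR_n ≈ 640 kN (weld metal governs)

E43XX → F_EXX = 430 MPa.
t_e = 0.707 × 12 = 8.484 mm; L = 390 mm.
Weld metal: φR_n = 0.75 × 0.6 × 430 × 8.484 × 390 × 10⁻³ = 640.2 kN.
Base metal (shear rupture): φR_n = 0.75 × 0.6 × 450 × 14 × 390 × 10⁻³ = 1106 kN.
Governing: weld metal.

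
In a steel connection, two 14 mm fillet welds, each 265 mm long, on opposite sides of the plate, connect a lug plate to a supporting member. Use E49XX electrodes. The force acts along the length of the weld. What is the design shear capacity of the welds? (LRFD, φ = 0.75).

φR_n ≈ 1160 kN

E49XX → F_EXX = 490 MPa.
Effective throat t_e = 0.707 × 14 = 9.898 mm.
Total length L = 530 mm; A_we = 9.898 × 530 = 5246 mm².
F_nw = 0.6 F_EXX = 0.6 × 490 = 294 MPa.
φR_n = 0.75 × 294 × 5246 × 10⁻³ = 1157 kN.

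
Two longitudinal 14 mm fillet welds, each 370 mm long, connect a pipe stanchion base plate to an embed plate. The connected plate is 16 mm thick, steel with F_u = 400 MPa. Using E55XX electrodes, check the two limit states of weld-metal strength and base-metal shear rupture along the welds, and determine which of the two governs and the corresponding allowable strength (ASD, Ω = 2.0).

R_n/Ω ≈ 1210 kN (weld metal governs)

E55XX → F_EXX = 550 MPa.
t_e = 0.707 × 14 = 9.898 mm; L = 740 mm.
Weld metal: R_n/Ω = (1/2.0) × 0.6 × 550 × 9.898 × 740 × 10⁻³ = 1209 kN.
Base metal (shear rupture): R_n/Ω = (1/2.0) × 0.6 × 400 × 16 × 740 × 10⁻³ = 1421 kN.
Governing: weld metal.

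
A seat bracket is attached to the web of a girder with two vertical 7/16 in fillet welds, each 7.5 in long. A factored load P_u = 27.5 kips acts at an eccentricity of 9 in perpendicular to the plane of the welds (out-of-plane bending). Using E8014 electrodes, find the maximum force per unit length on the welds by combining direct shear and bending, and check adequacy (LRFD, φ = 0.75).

f_max ≈ 13.3 kip/in; NOT adequate

E80XX → F_EXX = 80 ksi.
L_w = 2 × 7.5 = 15 in; section modulus (unit throat) S = 2 × L²/6 = 18.75 in².
Direct shear f_v = P/L_w = 27.5/15 = 1.833 kip/in.
Moment M = P × e = 27.5 × 9 = 247.5 kip·in; bending f_b = M/S = 13.2 kip/in.
f_max = √(f_v² + f_b²) = √(1.833² + 13.2²) = 13.33 kip/in.
φr_n = 0.75 × 0.6 × 80 × (0.707 × 0.4375) = 11.14 kip/in → NOT adequate.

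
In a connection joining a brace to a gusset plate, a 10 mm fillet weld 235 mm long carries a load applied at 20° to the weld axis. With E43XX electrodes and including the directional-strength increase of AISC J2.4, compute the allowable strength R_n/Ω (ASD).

R_n/Ω ≈ 236 kN

E43XX → F_EXX = 430 MPa.
t_e = 0.707 × 10 = 7.07 mm; A_we = 7.07 × 235 = 1661 mm².
Directional factor: 1.0 + 0.5 sin^1.5(20°) = 1.1.
F_nw = 0.6 × 430 × 1.1 = 283.8 MPa.
R_n/Ω = (283.8 × 1661) / 2.0 × 10⁻³ = 235.8 kN.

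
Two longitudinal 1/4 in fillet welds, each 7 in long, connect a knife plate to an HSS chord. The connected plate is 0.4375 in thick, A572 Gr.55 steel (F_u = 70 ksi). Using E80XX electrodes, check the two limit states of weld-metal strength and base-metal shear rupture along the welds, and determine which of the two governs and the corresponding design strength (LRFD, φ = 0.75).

φR_n ≈ 89.1 kips (weld metal governs)

E80XX → F_EXX = 80 ksi.
t_e = 0.707 × 0.25 = 0.1767 in; L = 14 in.
Weld metal: φR_n = 0.75 × 0.6 × 80 × 0.1767 × 14 = 89.08 kips.
Base metal (shear rupture): φR_n = 0.75 × 0.6 × 70 × 0.4375 × 14 = 192.9 kips.
Governing: weld metal.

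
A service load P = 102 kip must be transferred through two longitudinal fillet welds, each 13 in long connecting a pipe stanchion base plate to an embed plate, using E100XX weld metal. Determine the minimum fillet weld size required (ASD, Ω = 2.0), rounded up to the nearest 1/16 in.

E100XX → F_EXX = 100 ksi.
Total weld length L = 26 in.
Required throat t_e = P × Ω / (0.6 F_EXX × L) = 102 × 2.0 / (0.6 × 100 × 26) = 0.1308 in.
Required leg w = t_e / 0.707 = 0.185 in → use 3/16 in.

w = 3/16 in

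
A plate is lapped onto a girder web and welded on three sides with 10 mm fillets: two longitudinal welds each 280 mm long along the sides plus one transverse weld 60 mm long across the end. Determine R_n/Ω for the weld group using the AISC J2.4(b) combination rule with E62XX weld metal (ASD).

R_n/Ω ≈ 815 kN

E62XX → F_EXX = 620 MPa.
t_e = 0.707 × 10 = 7.07 mm.
R_nwl = 0.6 × 620 × 7.07 × 560 × 10⁻³ = 1473 kN (longitudinal, 2 welds).
R_nwt = 0.6 × 620 × 7.07 × 60 × 10⁻³ = 157.8 kN (transverse, base value).
(i) R_nwl + R_nwt = 1631 kN; (ii) 0.85 R_nwl + 1.5 R_nwt = 1489 kN.
R_n = max = 1631 kN [governs: (i)]; R_n/Ω = 815.3 kN.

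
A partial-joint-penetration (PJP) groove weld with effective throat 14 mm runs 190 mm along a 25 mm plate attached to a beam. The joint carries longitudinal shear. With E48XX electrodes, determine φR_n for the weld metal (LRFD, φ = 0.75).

E48XX → F_EXX = 480 MPa.
Effective throat (given) t_e = 14 mm.
A_we = 14 × 190 = 2660 mm².
F_nw = 0.6 F_EXX = 288 MPa.
φR_n = 0.75 × 288 × 2660 × 10⁻³ = 574.6 kN.

φR_n ≈ 575 kN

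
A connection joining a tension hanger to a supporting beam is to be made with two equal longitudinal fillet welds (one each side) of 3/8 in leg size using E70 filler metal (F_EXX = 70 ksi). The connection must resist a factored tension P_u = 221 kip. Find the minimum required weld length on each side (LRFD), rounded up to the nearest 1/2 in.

Throat t_e = 0.707 × 0.375 = 0.2651 in.
φr_n = 0.75 × 0.6 × 70 × 0.2651 = 8.351 kip/in.
L_req = P_u / φr_n = 221 / 8.351 = 26.46 in total.
Per side: 26.46 / 2 = 13.23 in.
Round up → use L = 13.5 in on each side.

L = 13.5 in on each side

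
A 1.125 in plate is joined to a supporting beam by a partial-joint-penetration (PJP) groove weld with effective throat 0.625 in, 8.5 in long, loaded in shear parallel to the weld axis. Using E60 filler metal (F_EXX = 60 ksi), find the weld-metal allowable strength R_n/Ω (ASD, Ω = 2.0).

Effective throat (given) t_e = 0.625 in.
A_we = 0.625 × 8.5 = 5.312 in².
F_nw = 0.6 F_EXX = 36 ksi.
R_n/Ω = (36 × 5.312) / 2.0 = 95.62 kips.

R_n/Ω ≈ 95.6 kips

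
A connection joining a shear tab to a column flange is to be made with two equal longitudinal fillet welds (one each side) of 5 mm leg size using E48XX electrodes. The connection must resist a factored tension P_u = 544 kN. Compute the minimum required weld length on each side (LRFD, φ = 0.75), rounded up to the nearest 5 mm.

L = 360 mm on each side

E48XX → F_EXX = 480 MPa.
Throat t_e = 0.707 × 5 = 3.535 mm.
φr_n = 0.75 × 0.6 × 480 × 3.535 × 10⁻³ = 0.7636 kN/mm.
L_req = P_u / φr_n = 544 / 0.7636 = 712.5 mm total.
Per side: 712.5 / 2 = 356.2 mm.
Round up → use L = 360 mm on each side.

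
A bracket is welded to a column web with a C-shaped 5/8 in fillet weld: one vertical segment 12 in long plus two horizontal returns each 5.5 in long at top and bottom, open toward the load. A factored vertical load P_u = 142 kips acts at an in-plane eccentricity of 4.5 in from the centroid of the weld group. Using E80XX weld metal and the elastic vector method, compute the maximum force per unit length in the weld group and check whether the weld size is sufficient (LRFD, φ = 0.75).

E80XX → F_EXX = 80 ksi.
Total weld length L_w = 23 in. Treat welds as unit-width lines.
Centroid: x̄ = 2×5.5×2.75 / 23 = 1.315 in from the vertical weld.
Polar moment about centroid: J = I_x + I_y = [12³/12 + 2×5.5×6²] + [12×1.315² + 2(5.5³/12 + 5.5×1.435²)] = 611.1 in³.
Direct shear f_v = P/L_w = 142 / 23 = 6.174 kip/in (vertical).
Torsion M = P·e = 142 × 4.5 = 639 kip·in.
Critical point at (x, y) = (4.185, 6) from centroid. f_tx = M·y/J = 6.274 kip/in; f_ty = M·x/J = 4.376 kip/in.
Resultant f_max = √[f_tx² + (f_v + f_ty)²] = √[6.274² + (6.174 + 4.376)²] = 12.27 kip/in.
Capacity per unit length: φr_n = 0.75 × 0.6 × 80 × (0.707 × 0.625) = 15.91 kip/in.
12.27 ≤ 15.91 → adequate.

f_max ≈ 12.3 kip/in; adequate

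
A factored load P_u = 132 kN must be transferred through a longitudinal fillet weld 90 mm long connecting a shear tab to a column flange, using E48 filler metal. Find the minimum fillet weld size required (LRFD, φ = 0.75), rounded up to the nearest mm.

w = 10 mm

E48XX → F_EXX = 480 MPa.
Total weld length L = 90 mm.
Required throat t_e = P_u / (φ × 0.6 F_EXX × L) = 132 / (0.75 × 0.6 × 480 × 90 × 10⁻³) = 6.79 mm.
Required leg w = t_e / 0.707 = 9.604 mm → use 10 mm.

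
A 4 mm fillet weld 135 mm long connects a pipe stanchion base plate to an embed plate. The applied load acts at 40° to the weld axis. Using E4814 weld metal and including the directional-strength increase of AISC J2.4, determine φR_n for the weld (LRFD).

φR_n ≈ 104 kN

E48XX → F_EXX = 480 MPa.
t_e = 0.707 × 4 = 2.828 mm; A_we = 2.828 × 135 = 381.8 mm².
Directional factor: 1.0 + 0.5 sin^1.5(40°) = 1.258.
F_nw = 0.6 × 480 × 1.258 = 362.2 MPa.
φR_n = 0.75 × 362.2 × 381.8 × 10⁻³ = 103.7 kN.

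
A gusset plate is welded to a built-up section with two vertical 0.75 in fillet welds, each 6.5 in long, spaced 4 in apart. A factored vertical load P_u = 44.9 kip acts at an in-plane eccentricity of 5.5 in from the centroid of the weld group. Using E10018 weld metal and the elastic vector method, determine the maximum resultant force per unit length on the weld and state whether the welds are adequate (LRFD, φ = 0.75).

f_max ≈ 11.8 kip/in; adequate

E100XX → F_EXX = 100 ksi.
Total weld length L_w = 13 in. Treat welds as unit-width lines.
Polar moment about centroid: J = 2[d³/12 + d(b/2)²] = 2[6.5³/12 + 6.5×2²] = 97.77 in³.
Direct shear f_v = P/L_w = 44.9 / 13 = 3.454 kip/in (vertical).
Torsion M = P·e = 44.9 × 5.5 = 246.95 kip·in.
Critical point at (x, y) = (2, 3.25) from centroid. f_tx = M·y/J = 8.209 kip/in; f_ty = M·x/J = 5.052 kip/in.
Resultant f_max = √[f_tx² + (f_v + f_ty)²] = √[8.209² + (3.454 + 5.052)²] = 11.82 kip/in.
Capacity per unit length: φr_n = 0.75 × 0.6 × 100 × (0.707 × 0.75) = 23.86 kip/in.
11.82 ≤ 23.86 → adequate.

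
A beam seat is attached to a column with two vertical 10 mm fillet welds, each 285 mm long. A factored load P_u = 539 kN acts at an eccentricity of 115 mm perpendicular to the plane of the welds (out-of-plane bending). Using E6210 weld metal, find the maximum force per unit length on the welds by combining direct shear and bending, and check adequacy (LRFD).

f_max ≈ 2480 N/mm; NOT adequate

E62XX → F_EXX = 620 MPa.
L_w = 2 × 285 = 570 mm; section modulus (unit throat) S = 2 × L²/6 = 27080 mm².
Direct shear f_v = P/L_w = 539×10³/570 = 945.6 N/mm.
Moment M = P × e = 539×10³ × 115 = 61985000 N·mm; bending f_b = M/S = 2289 N/mm.
f_max = √(f_v² + f_b²) = √(945.6² + 2289²) = 2477 N/mm.
φr_n = 0.75 × 0.6 × 620 × (0.707 × 10) = 1973 N/mm → NOT adequate.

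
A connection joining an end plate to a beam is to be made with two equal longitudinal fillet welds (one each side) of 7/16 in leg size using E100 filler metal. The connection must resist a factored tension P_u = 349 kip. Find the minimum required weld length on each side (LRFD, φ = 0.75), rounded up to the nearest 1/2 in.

E100XX → F_EXX = 100 ksi.
Throat t_e = 0.707 × 0.4375 = 0.3093 in.
φr_n = 0.75 × 0.6 × 100 × 0.3093 = 13.92 kip/in.
L_req = P_u / φr_n = 349 / 13.92 = 25.07 in total.
Per side: 25.07 / 2 = 12.54 in.
Round up → use L = 13 in on each side.

L = 13 in on each side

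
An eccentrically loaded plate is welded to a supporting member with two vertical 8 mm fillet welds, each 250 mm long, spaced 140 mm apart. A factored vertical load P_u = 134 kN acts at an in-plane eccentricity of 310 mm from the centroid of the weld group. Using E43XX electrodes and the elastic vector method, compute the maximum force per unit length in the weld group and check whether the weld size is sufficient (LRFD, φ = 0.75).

f_max ≈ 1330 N/mm; NOT adequate

E43XX → F_EXX = 430 MPa.
Total weld length L_w = 500 mm. Treat welds as unit-width lines.
Polar moment about centroid: J = 2[d³/12 + d(b/2)²] = 2[250³/12 + 250×70²] = 5054000 mm³.
Direct shear f_v = P/L_w = 134×10³ / 500 = 268 N/mm (vertical).
Torsion M = P·e = 134×10³ × 310 = 41540000 N·mm.
Critical point at (x, y) = (70, 125) from centroid. f_tx = M·y/J = 1027 N/mm; f_ty = M·x/J = 575.3 N/mm.
Resultant f_max = √[f_tx² + (f_v + f_ty)²] = √[1027² + (268 + 575.3)²] = 1329 N/mm.
Capacity per unit length: φr_n = 0.75 × 0.6 × 430 × (0.707 × 8) = 1094 N/mm.
1329 > 1094 → NOT adequate.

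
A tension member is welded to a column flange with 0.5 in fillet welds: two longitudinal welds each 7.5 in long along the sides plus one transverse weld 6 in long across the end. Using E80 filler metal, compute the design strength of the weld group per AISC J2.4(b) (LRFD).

φR_n ≈ 277 kips

E80XX → F_EXX = 80 ksi.
t_e = 0.707 × 0.5 = 0.3535 in.
R_nwl = 0.6 × 80 × 0.3535 × 15 = 254.5 kips (longitudinal, 2 welds).
R_nwt = 0.6 × 80 × 0.3535 × 6 = 101.8 kips (transverse, base value).
(i) R_nwl + R_nwt = 356.3 kips; (ii) 0.85 R_nwl + 1.5 R_nwt = 369.1 kips.
R_n = max = 369.1 kips [governs: (ii)]; φR_n = 276.8 kips.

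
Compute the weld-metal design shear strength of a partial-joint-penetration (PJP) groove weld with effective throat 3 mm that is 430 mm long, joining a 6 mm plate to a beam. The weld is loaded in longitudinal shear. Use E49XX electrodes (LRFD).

E49XX → F_EXX = 490 MPa.
Effective throat (given) t_e = 3 mm.
A_we = 3 × 430 = 1290 mm².
F_nw = 0.6 F_EXX = 294 MPa.
φR_n = 0.75 × 294 × 1290 × 10⁻³ = 284.4 kN.

φR_n ≈ 284 kN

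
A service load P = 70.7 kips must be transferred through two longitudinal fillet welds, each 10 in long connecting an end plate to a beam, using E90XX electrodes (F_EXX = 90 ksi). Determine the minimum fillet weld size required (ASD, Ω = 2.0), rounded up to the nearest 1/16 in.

Total weld length L = 20 in.
Required throat t_e = P × Ω / (0.6 F_EXX × L) = 70.7 × 2.0 / (0.6 × 90 × 20) = 0.1309 in.
Required leg w = t_e / 0.707 = 0.1852 in → use 3/16 in.

w = 3/16 in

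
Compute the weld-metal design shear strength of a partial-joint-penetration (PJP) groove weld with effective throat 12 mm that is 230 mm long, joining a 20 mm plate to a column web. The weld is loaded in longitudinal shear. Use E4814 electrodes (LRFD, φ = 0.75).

E48XX → F_EXX = 480 MPa.
Effective throat (given) t_e = 12 mm.
A_we = 12 × 230 = 2760 mm².
F_nw = 0.6 F_EXX = 288 MPa.
φR_n = 0.75 × 288 × 2760 × 10⁻³ = 596.2 kN.

φR_n ≈ 596 kN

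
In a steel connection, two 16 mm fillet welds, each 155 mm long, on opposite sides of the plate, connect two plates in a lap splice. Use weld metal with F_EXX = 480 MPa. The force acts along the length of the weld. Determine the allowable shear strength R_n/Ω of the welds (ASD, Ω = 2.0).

R_n/Ω ≈ 505 kN

Effective throat t_e = 0.707 × 16 = 11.31 mm.
Total length L = 310 mm; A_we = 11.31 × 310 = 3507 mm².
F_nw = 0.6 F_EXX = 0.6 × 480 = 288 MPa.
R_n = 288 × 3507 × 10⁻³ = 1010 kN; R_n/Ω = 1010/2.0 = 505 kN.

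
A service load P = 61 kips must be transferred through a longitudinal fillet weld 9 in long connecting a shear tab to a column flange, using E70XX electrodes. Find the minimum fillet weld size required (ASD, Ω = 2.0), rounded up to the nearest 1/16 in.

w = 1/2 in

E70XX → F_EXX = 70 ksi.
Total weld length L = 9 in.
Required throat t_e = P × Ω / (0.6 F_EXX × L) = 61 × 2.0 / (0.6 × 70 × 9) = 0.3228 in.
Required leg w = t_e / 0.707 = 0.4565 in → use 1/2 in.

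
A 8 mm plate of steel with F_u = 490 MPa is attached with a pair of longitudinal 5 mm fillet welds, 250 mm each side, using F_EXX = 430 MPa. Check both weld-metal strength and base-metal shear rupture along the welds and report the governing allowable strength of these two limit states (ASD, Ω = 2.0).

t_e = 0.707 × 5 = 3.535 mm; L = 500 mm.
Weld metal: R_n/Ω = (1/2.0) × 0.6 × 430 × 3.535 × 500 × 10⁻³ = 228 kN.
Base metal (shear rupture): R_n/Ω = (1/2.0) × 0.6 × 490 × 8 × 500 × 10⁻³ = 588 kN.
Governing: weld metal.

R_n/Ω ≈ 228 kN (weld metal governs)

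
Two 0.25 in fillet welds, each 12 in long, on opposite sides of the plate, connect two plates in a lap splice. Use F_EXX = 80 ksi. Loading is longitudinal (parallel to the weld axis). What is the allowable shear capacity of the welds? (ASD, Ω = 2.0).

R_n/Ω ≈ 102 kips

Effective throat t_e = 0.707 × 0.25 = 0.1767 in.
Total length L = 24 in; A_we = 0.1767 × 24 = 4.242 in².
F_nw = 0.6 F_EXX = 0.6 × 80 = 48 ksi.
R_n = 48 × 4.242 = 203.6 kips; R_n/Ω = 203.6/2.0 = 101.8 kips.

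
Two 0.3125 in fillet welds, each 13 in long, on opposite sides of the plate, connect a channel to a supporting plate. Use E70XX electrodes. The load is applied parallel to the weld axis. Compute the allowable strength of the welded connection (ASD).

R_n/Ω ≈ 121 kips

E70XX → F_EXX = 70 ksi.
Effective throat t_e = 0.707 × 0.3125 = 0.2209 in.
Total length L = 26 in; A_we = 0.2209 × 26 = 5.744 in².
F_nw = 0.6 F_EXX = 0.6 × 70 = 42 ksi.
R_n = 42 × 5.744 = 241.3 kips; R_n/Ω = 241.3/2.0 = 120.6 kips.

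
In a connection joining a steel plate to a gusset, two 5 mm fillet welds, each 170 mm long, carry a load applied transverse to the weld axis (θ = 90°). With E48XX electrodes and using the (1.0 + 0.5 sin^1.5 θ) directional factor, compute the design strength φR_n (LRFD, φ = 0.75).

φR_n ≈ 389 kN

E48XX → F_EXX = 480 MPa.
t_e = 0.707 × 5 = 3.535 mm; A_we = 3.535 × 340 = 1202 mm².
Directional factor: 1.0 + 0.5 sin^1.5(90°) = 1.5.
F_nw = 0.6 × 480 × 1.5 = 432 MPa.
φR_n = 0.75 × 432 × 1202 × 10⁻³ = 389.4 kN.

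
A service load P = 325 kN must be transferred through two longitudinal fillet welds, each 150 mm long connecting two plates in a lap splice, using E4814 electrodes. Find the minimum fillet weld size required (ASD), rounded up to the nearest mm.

w = 11 mm

E48XX → F_EXX = 480 MPa.
Total weld length L = 300 mm.
Required throat t_e = P × Ω / (0.6 F_EXX × L) = 325 × 2.0 / (0.6 × 480 × 300 × 10⁻³) = 7.523 mm.
Required leg w = t_e / 0.707 = 10.64 mm → use 11 mm.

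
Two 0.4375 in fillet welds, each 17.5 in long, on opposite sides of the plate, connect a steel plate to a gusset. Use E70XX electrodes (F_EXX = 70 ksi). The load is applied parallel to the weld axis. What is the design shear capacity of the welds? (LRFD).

Effective throat t_e = 0.707 × 0.4375 = 0.3093 in.
Total length L = 35 in; A_we = 0.3093 × 35 = 10.83 in².
F_nw = 0.6 F_EXX = 0.6 × 70 = 42 ksi.
φR_n = 0.75 × 42 × 10.83 = 341 kip.

φR_n ≈ 341 kip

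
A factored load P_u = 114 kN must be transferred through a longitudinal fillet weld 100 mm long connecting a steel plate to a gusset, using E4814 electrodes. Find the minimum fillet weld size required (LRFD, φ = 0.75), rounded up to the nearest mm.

E48XX → F_EXX = 480 MPa.
Total weld length L = 100 mm.
Required throat t_e = P_u / (φ × 0.6 F_EXX × L) = 114 / (0.75 × 0.6 × 480 × 100 × 10⁻³) = 5.278 mm.
Required leg w = t_e / 0.707 = 7.465 mm → use 8 mm.

w = 8 mm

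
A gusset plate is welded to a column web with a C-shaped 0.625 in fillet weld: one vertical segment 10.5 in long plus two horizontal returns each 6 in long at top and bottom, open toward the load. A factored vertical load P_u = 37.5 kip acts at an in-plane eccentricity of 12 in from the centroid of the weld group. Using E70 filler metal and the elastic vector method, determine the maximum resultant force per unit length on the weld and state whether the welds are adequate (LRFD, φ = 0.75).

f_max ≈ 7.19 kip/in; adequate

E70XX → F_EXX = 70 ksi.
Total weld length L_w = 22.5 in. Treat welds as unit-width lines.
Centroid: x̄ = 2×6×3 / 22.5 = 1.6 in from the vertical weld.
Polar moment about centroid: J = I_x + I_y = [10.5³/12 + 2×6×5.25²] + [10.5×1.6² + 2(6³/12 + 6×1.4²)] = 513.6 in³.
Direct shear f_v = P/L_w = 37.5 / 22.5 = 1.667 kip/in (vertical).
Torsion M = P·e = 37.5 × 12 = 450 kip·in.
Critical point at (x, y) = (4.4, 5.25) from centroid. f_tx = M·y/J = 4.6 kip/in; f_ty = M·x/J = 3.855 kip/in.
Resultant f_max = √[f_tx² + (f_v + f_ty)²] = √[4.6² + (1.667 + 3.855)²] = 7.187 kip/in.
Capacity per unit length: φr_n = 0.75 × 0.6 × 70 × (0.707 × 0.625) = 13.92 kip/in.
7.187 ≤ 13.92 → adequate.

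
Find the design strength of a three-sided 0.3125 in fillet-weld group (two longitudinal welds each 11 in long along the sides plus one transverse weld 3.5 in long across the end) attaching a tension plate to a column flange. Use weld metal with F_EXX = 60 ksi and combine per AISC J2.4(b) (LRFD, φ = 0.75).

φR_n ≈ 152 kip

t_e = 0.707 × 0.3125 = 0.2209 in.
R_nwl = 0.6 × 60 × 0.2209 × 22 = 175 kip (longitudinal, 2 welds).
R_nwt = 0.6 × 60 × 0.2209 × 3.5 = 27.84 kip (transverse, base value).
(i) R_nwl + R_nwt = 202.8 kip; (ii) 0.85 R_nwl + 1.5 R_nwt = 190.5 kip.
R_n = max = 202.8 kip [governs: (i)]; φR_n = 152.1 kip.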